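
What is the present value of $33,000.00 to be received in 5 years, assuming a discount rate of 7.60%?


Present value formula: PV = FV / (1 + r)^t
PV = $33,000.00 / (1 + 0.076)^5
PV = $33,000.00 / 1.442319
PV = $22,879.82

PV = FV / (1 + r)^t = $22,879.82


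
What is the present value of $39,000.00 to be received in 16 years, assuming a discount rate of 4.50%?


Present value formula: PV = FV / (1 + r)^t
PV = $39,000.00 / (1 + 0.045)^16
PV = $39,000.00 / 2.0223702
PV = $19,284.30

PV = FV / (1 + r)^t = $19,284.30


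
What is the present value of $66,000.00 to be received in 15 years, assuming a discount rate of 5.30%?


Present value formula: PV = FV / (1 + r)^t
PV = $66,000.00 / (1 + 0.053)^15
PV = $66,000.00 / 2.169829
PV = $30,417.14

PV = FV / (1 + r)^t = $30,417.14


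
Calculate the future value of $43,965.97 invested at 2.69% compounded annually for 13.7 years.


Compound interest formula: A = P(1 + r/n)^(nt)
A = $43,965.97 × (1 + 0.0269/1)^(1 × 13.7)
Growth factor: (1 + 0.0269/1)^13.7 = 1.4385856
A = $43,965.97 × 1.4385856
A = $63,248.81

A = P(1 + r/n)^(nt) = $63,248.81


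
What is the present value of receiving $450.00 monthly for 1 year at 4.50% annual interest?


Present value of an ordinary annuity: PV = PMT × (1 − (1 + r)^(−n)) / r
Monthly rate r = 0.045/12 = 0.00375, n = 12
PV = $450.00 × (1 − (1 + 0.045/12)^(−12)) / (0.045/12)
PV = $450.00 × 11.712548
PV = $5,270.65

PV = PMT × (1-(1+r)^(-n))/r = $5,270.65


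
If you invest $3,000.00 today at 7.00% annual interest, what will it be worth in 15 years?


Future value formula: FV = PV × (1 + r)^t
FV = $3,000.00 × (1 + 0.07)^15
FV = $3,000.00 × 2.7590315
FV = $8,277.09

FV = PV × (1 + r)^t = $8,277.09


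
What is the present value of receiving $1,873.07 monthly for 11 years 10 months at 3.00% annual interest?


Present value of an ordinary annuity: PV = PMT × (1 − (1 + r)^(−n)) / r
Monthly rate r = 0.03/12 = 0.0025, n = 142
PV = $1,873.07 × (1 − (1 + 0.03/12)^(−142)) / (0.03/12)
PV = $1,873.07 × 119.406344
PV = $223,656.44

PV = PMT × (1-(1+r)^(-n))/r = $223,656.44


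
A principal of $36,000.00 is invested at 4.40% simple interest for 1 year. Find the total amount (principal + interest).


Total amount formula: A = P(1 + rt) = P + P·r·t
Interest: I = P × r × t = $36,000.00 × 0.044 × 1 = $1,584.00
A = P + I = $36,000.00 + $1,584.00 = $37,584.00

A = P + I = P(1 + rt) = $37,584.00


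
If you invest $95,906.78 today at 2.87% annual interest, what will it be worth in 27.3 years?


Future value formula: FV = PV × (1 + r)^t
FV = $95,906.78 × (1 + 0.0287)^27.3
FV = $95,906.78 × 2.16512312
FV = $207,649.99

FV = PV × (1 + r)^t = $207,649.99


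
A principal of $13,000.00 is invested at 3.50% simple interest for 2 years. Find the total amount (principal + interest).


Total amount formula: A = P(1 + rt) = P + P·r·t
Interest: I = P × r × t = $13,000.00 × 0.035 × 2 = $910.00
A = P + I = $13,000.00 + $910.00 = $13,910.00

A = P + I = P(1 + rt) = $13,910.00


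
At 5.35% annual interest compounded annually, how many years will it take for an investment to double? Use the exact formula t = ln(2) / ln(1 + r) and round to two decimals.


Doubling condition: (1 + r)^t = 2
Take ln of both sides: t × ln(1 + r) = ln(2)
t = ln(2) / ln(1 + r)
t = 0.693147 / 0.052118
t = 13.30

t = ln(2) / ln(1 + r) = 13.30 years


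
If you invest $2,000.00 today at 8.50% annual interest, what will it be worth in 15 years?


Future value formula: FV = PV × (1 + r)^t
FV = $2,000.00 × (1 + 0.085)^15
FV = $2,000.00 × 3.399743
FV = $6,799.49

FV = PV × (1 + r)^t = $6,799.49


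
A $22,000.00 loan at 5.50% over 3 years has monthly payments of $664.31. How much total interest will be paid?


Total paid over the life of the loan = PMT × n.
Total paid = $664.31 × 36 = $23,915.16
Total interest = total paid − principal = $23,915.16 − $22,000.00 = $1,915.16

Total interest = (PMT × n) - PV = $1,915.16


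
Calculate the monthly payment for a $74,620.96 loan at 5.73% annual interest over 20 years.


Loan payment formula: PMT = PV × r / (1 − (1 + r)^(−n))
Monthly rate r = 0.0573/12 = 0.004775, n = 240 months
Denominator: 1 − (1 + 0.0573/12)^(−240) = 0.681226
PMT = $74,620.96 × (0.0573/12) / 0.681226
PMT = $523.05 per month

PMT = PV × r / (1-(1+r)^(-n)) = $523.05/month


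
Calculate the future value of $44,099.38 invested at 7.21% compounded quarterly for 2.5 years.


Compound interest formula: A = P(1 + r/n)^(nt)
A = $44,099.38 × (1 + 0.0721/4)^(4 × 2.5)
Growth factor: (1 + 0.0721/4)^10 = 1.195596
A = $44,099.38 × 1.195596
A = $52,725.04

A = P(1 + r/n)^(nt) = $52,725.04


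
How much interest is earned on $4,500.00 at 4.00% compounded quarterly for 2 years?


Compound interest earned = final amount − principal.
A = P(1 + r/n)^(nt) = $4,500.00 × (1 + 0.04/4)^(4 × 2) = $4,872.86
Interest = A − P = $4,872.86 − $4,500.00 = $372.86

Interest = A - P = $372.86


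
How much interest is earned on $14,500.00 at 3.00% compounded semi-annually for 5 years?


Compound interest earned = final amount − principal.
A = P(1 + r/n)^(nt) = $14,500.00 × (1 + 0.03/2)^(2 × 5) = $16,827.84
Interest = A − P = $16,827.84 − $14,500.00 = $2,327.84

Interest = A - P = $2,327.84


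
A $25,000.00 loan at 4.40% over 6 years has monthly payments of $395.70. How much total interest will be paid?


Total paid over the life of the loan = PMT × n.
Total paid = $395.70 × 72 = $28,490.40
Total interest = total paid − principal = $28,490.40 − $25,000.00 = $3,490.40

Total interest = (PMT × n) - PV = $3,490.40


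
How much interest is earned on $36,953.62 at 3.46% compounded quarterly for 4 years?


Compound interest earned = final amount − principal.
A = P(1 + r/n)^(nt) = $36,953.62 × (1 + 0.0346/4)^(4 × 4) = $42,413.57
Interest = A − P = $42,413.57 − $36,953.62 = $5,459.95

Interest = A - P = $5,459.95


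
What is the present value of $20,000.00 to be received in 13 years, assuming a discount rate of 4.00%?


Present value formula: PV = FV / (1 + r)^t
PV = $20,000.00 / (1 + 0.04)^13
PV = $20,000.00 / 1.665074
PV = $12,011.48

PV = FV / (1 + r)^t = $12,011.48


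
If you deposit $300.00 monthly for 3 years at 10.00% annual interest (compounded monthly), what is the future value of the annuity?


Future value of an ordinary annuity: FV = PMT × ((1 + r)^n − 1) / r
Monthly rate r = 0.1/12 ≈ 0.00833333, n = 36
FV = $300.00 × ((1 + 0.1/12)^36 − 1) / (0.1/12)
FV = $300.00 × 41.781821
FV = $12,534.55

FV = PMT × ((1+r)^n - 1)/r = $12,534.55


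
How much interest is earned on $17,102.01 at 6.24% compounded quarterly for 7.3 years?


Compound interest earned = final amount − principal.
A = P(1 + r/n)^(nt) = $17,102.01 × (1 + 0.0624/4)^(4 × 7.3) = $26,875.08
Interest = A − P = $26,875.08 − $17,102.01 = $9,773.07

Interest = A - P = $9,773.07


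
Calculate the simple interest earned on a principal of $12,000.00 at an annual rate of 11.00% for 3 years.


Simple interest formula: I = P × r × t
I = $12,000.00 × 0.11 × 3
I = $3,960.00

I = P × r × t = $3,960.00


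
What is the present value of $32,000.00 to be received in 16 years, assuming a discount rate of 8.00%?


Present value formula: PV = FV / (1 + r)^t
PV = $32,000.00 / (1 + 0.08)^16
PV = $32,000.00 / 3.425943
PV = $9,340.49

PV = FV / (1 + r)^t = $9,340.49


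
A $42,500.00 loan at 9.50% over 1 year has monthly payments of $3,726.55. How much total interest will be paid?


Total paid over the life of the loan = PMT × n.
Total paid = $3,726.55 × 12 = $44,718.60
Total interest = total paid − principal = $44,718.60 − $42,500.00 = $2,218.60

Total interest = (PMT × n) - PV = $2,218.60


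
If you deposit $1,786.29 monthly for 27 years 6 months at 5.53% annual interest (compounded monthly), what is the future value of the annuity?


Future value of an ordinary annuity: FV = PMT × ((1 + r)^n − 1) / r
Monthly rate r = 0.0553/12 ≈ 0.00460833, n = 330
FV = $1,786.29 × ((1 + 0.0553/12)^330 − 1) / (0.0553/12)
FV = $1,786.29 × 772.448300
FV = $1,379,816.67

FV = PMT × ((1+r)^n - 1)/r = $1,379,816.67


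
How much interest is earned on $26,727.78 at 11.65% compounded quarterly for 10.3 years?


Compound interest earned = final amount − principal.
A = P(1 + r/n)^(nt) = $26,727.78 × (1 + 0.1165/4)^(4 × 10.3) = $87,226.77
Interest = A − P = $87,226.77 − $26,727.78 = $60,498.99

Interest = A - P = $60,498.99


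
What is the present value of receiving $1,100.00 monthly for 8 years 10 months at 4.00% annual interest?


Present value of an ordinary annuity: PV = PMT × (1 − (1 + r)^(−n)) / r
Monthly rate r = 0.04/12 ≈ 0.00333333, n = 106
PV = $1,100.00 × (1 − (1 + 0.04/12)^(−106)) / (0.04/12)
PV = $1,100.00 × 89.173246
PV = $98,090.57

PV = PMT × (1-(1+r)^(-n))/r = $98,090.57


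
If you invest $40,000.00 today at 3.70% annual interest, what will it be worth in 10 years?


Future value formula: FV = PV × (1 + r)^t
FV = $40,000.00 × (1 + 0.037)^10
FV = $40,000.00 × 1.438095
FV = $57,523.80

FV = PV × (1 + r)^t = $57,523.80


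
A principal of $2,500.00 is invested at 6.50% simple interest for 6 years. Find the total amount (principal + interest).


Total amount formula: A = P(1 + rt) = P + P·r·t
Interest: I = P × r × t = $2,500.00 × 0.065 × 6 = $975.00
A = P + I = $2,500.00 + $975.00 = $3,475.00

A = P + I = P(1 + rt) = $3,475.00


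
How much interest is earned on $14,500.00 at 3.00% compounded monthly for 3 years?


Compound interest earned = final amount − principal.
A = P(1 + r/n)^(nt) = $14,500.00 × (1 + 0.03/12)^(12 × 3) = $15,863.75
Interest = A − P = $15,863.75 − $14,500.00 = $1,363.75

Interest = A - P = $1,363.75


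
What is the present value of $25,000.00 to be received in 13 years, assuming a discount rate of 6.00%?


Present value formula: PV = FV / (1 + r)^t
PV = $25,000.00 / (1 + 0.06)^13
PV = $25,000.00 / 2.132928
PV = $11,720.98

PV = FV / (1 + r)^t = $11,720.98


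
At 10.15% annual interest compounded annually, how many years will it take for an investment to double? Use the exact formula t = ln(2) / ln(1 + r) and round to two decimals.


Doubling condition: (1 + r)^t = 2
Take ln of both sides: t × ln(1 + r) = ln(2)
t = ln(2) / ln(1 + r)
t = 0.693147 / 0.096673
t = 7.17

t = ln(2) / ln(1 + r) = 7.17 years


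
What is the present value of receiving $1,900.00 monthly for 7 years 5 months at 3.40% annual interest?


Present value of an ordinary annuity: PV = PMT × (1 − (1 + r)^(−n)) / r
Monthly rate r = 0.034/12 ≈ 0.00283333, n = 89
PV = $1,900.00 × (1 − (1 + 0.034/12)^(−89)) / (0.034/12)
PV = $1,900.00 × 78.567407
PV = $149,278.07

PV = PMT × (1-(1+r)^(-n))/r = $149,278.07


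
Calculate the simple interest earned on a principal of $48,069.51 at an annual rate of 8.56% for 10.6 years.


Simple interest formula: I = P × r × t
I = $48,069.51 × 0.0856 × 10.6
I = $43,616.35

I = P × r × t = $43,616.35


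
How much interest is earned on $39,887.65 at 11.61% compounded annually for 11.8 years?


Compound interest earned = final amount − principal.
A = P(1 + r/n)^(nt) = $39,887.65 × (1 + 0.1161/1)^(1 × 11.8) = $145,792.48
Interest = A − P = $145,792.48 − $39,887.65 = $105,904.83

Interest = A - P = $105,904.83


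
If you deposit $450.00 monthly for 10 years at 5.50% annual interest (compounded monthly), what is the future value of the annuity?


Future value of an ordinary annuity: FV = PMT × ((1 + r)^n − 1) / r
Monthly rate r = 0.055/12 ≈ 0.00458333, n = 120
FV = $450.00 × ((1 + 0.055/12)^120 − 1) / (0.055/12)
FV = $450.00 × 159.507582
FV = $71,778.41

FV = PMT × ((1+r)^n - 1)/r = $71,778.41


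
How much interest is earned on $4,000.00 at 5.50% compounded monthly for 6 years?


Compound interest earned = final amount − principal.
A = P(1 + r/n)^(nt) = $4,000.00 × (1 + 0.055/12)^(12 × 6) = $5,559.68
Interest = A − P = $5,559.68 − $4,000.00 = $1,559.68

Interest = A - P = $1,559.68


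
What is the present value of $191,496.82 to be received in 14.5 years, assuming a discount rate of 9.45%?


Present value formula: PV = FV / (1 + r)^t
PV = $191,496.82 / (1 + 0.0945)^14.5
PV = $191,496.82 / 3.7036386
PV = $51,705.05

PV = FV / (1 + r)^t = $51,705.05


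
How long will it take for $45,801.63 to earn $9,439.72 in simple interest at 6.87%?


Rearrange the simple interest formula for t:
I = P × r × t  ⇒  t = I / (P × r)
t = $9,439.72 / ($45,801.63 × 0.0687)
t = 3

t = I/(P×r) = 3 years


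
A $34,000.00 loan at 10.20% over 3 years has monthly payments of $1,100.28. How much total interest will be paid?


Total paid over the life of the loan = PMT × n.
Total paid = $1,100.28 × 36 = $39,610.08
Total interest = total paid − principal = $39,610.08 − $34,000.00 = $5,610.08

Total interest = (PMT × n) - PV = $5,610.08


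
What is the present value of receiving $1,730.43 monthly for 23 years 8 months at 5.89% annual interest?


Present value of an ordinary annuity: PV = PMT × (1 − (1 + r)^(−n)) / r
Monthly rate r = 0.0589/12 ≈ 0.00490833, n = 284
PV = $1,730.43 × (1 − (1 + 0.0589/12)^(−284)) / (0.0589/12)
PV = $1,730.43 × 153.017998
PV = $264,786.93

PV = PMT × (1-(1+r)^(-n))/r = $264,786.93


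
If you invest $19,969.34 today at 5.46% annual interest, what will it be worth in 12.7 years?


Future value formula: FV = PV × (1 + r)^t
FV = $19,969.34 × (1 + 0.0546)^12.7
FV = $19,969.34 × 1.964331
FV = $39,226.39

FV = PV × (1 + r)^t = $39,226.39


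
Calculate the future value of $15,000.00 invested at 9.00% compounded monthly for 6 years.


Compound interest formula: A = P(1 + r/n)^(nt)
A = $15,000.00 × (1 + 0.09/12)^(12 × 6)
Growth factor: (1 + 0.09/12)^72 = 1.7125527
A = $15,000.00 × 1.7125527
A = $25,688.29

A = P(1 + r/n)^(nt) = $25,688.29


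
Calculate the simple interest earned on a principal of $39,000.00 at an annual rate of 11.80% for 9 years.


Simple interest formula: I = P × r × t
I = $39,000.00 × 0.118 × 9
I = $41,418.00

I = P × r × t = $41,418.00


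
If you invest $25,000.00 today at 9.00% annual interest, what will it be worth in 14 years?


Future value formula: FV = PV × (1 + r)^t
FV = $25,000.00 × (1 + 0.09)^14
FV = $25,000.00 × 3.34172703
FV = $83,543.18

FV = PV × (1 + r)^t = $83,543.18


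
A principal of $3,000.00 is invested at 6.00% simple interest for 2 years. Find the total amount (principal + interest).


Total amount formula: A = P(1 + rt) = P + P·r·t
Interest: I = P × r × t = $3,000.00 × 0.06 × 2 = $360.00
A = P + I = $3,000.00 + $360.00 = $3,360.00

A = P + I = P(1 + rt) = $3,360.00


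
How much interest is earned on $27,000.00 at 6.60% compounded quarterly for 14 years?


Compound interest earned = final amount − principal.
A = P(1 + r/n)^(nt) = $27,000.00 × (1 + 0.066/4)^(4 × 14) = $67,511.42
Interest = A − P = $67,511.42 − $27,000.00 = $40,511.42

Interest = A - P = $40,511.42


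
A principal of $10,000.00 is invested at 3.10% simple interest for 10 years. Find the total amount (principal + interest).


Total amount formula: A = P(1 + rt) = P + P·r·t
Interest: I = P × r × t = $10,000.00 × 0.031 × 10 = $3,100.00
A = P + I = $10,000.00 + $3,100.00 = $13,100.00

A = P + I = P(1 + rt) = $13,100.00


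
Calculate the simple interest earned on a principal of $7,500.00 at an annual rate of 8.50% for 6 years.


Simple interest formula: I = P × r × t
I = $7,500.00 × 0.085 × 6
I = $3,825.00

I = P × r × t = $3,825.00


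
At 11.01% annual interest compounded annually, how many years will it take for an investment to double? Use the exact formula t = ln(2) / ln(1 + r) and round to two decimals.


Doubling condition: (1 + r)^t = 2
Take ln of both sides: t × ln(1 + r) = ln(2)
t = ln(2) / ln(1 + r)
t = 0.693147 / 0.104450
t = 6.64

t = ln(2) / ln(1 + r) = 6.64 years


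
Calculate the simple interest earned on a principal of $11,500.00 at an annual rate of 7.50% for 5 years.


Simple interest formula: I = P × r × t
I = $11,500.00 × 0.075 × 5
I = $4,312.50

I = P × r × t = $4,312.50


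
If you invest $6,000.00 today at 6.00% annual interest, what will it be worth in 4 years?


Future value formula: FV = PV × (1 + r)^t
FV = $6,000.00 × (1 + 0.06)^4
FV = $6,000.00 × 1.262477
FV = $7,574.86

FV = PV × (1 + r)^t = $7,574.86


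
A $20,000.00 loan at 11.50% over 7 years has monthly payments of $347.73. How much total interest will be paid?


Total paid over the life of the loan = PMT × n.
Total paid = $347.73 × 84 = $29,209.32
Total interest = total paid − principal = $29,209.32 − $20,000.00 = $9,209.32

Total interest = (PMT × n) - PV = $9,209.32


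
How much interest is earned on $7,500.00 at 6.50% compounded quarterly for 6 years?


Compound interest earned = final amount − principal.
A = P(1 + r/n)^(nt) = $7,500.00 × (1 + 0.065/4)^(4 × 6) = $11,042.68
Interest = A − P = $11,042.68 − $7,500.00 = $3,542.68

Interest = A - P = $3,542.68


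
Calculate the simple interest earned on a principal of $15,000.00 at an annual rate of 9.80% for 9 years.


Simple interest formula: I = P × r × t
I = $15,000.00 × 0.098 × 9
I = $13,230.00

I = P × r × t = $13,230.00


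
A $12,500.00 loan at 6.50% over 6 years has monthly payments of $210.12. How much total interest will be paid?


Total paid over the life of the loan = PMT × n.
Total paid = $210.12 × 72 = $15,128.64
Total interest = total paid − principal = $15,128.64 − $12,500.00 = $2,628.64

Total interest = (PMT × n) - PV = $2,628.64


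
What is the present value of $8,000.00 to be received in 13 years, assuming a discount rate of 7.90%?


Present value formula: PV = FV / (1 + r)^t
PV = $8,000.00 / (1 + 0.079)^13
PV = $8,000.00 / 2.687069
PV = $2,977.22

PV = FV / (1 + r)^t = $2,977.22


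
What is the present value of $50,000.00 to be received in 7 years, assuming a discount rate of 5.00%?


Present value formula: PV = FV / (1 + r)^t
PV = $50,000.00 / (1 + 0.05)^7
PV = $50,000.00 / 1.4071004
PV = $35,534.07

PV = FV / (1 + r)^t = $35,534.07


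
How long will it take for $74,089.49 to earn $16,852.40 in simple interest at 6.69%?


Rearrange the simple interest formula for t:
I = P × r × t  ⇒  t = I / (P × r)
t = $16,852.40 / ($74,089.49 × 0.0669)
t = 3.4

t = I/(P×r) = 3.4 years


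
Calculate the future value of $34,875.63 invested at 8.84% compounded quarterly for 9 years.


Compound interest formula: A = P(1 + r/n)^(nt)
A = $34,875.63 × (1 + 0.0884/4)^(4 × 9)
Growth factor: (1 + 0.0884/4)^36 = 2.1966556
A = $34,875.63 × 2.1966556
A = $76,609.75

A = P(1 + r/n)^(nt) = $76,609.75


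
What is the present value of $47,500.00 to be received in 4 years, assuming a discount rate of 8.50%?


Present value formula: PV = FV / (1 + r)^t
PV = $47,500.00 / (1 + 0.085)^4
PV = $47,500.00 / 1.3858587
PV = $34,274.78

PV = FV / (1 + r)^t = $34,274.78


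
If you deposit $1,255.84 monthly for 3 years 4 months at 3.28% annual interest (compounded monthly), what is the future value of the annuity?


Future value of an ordinary annuity: FV = PMT × ((1 + r)^n − 1) / r
Monthly rate r = 0.0328/12 ≈ 0.00273333, n = 40
FV = $1,255.84 × ((1 + 0.0328/12)^40 − 1) / (0.0328/12)
FV = $1,255.84 × 42.207718
FV = $53,006.14

FV = PMT × ((1+r)^n - 1)/r = $53,006.14


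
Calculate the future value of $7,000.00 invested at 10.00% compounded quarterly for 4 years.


Compound interest formula: A = P(1 + r/n)^(nt)
A = $7,000.00 × (1 + 0.1/4)^(4 × 4)
Growth factor: (1 + 0.1/4)^16 = 1.484506
A = $7,000.00 × 1.484506
A = $10,391.54

A = P(1 + r/n)^(nt) = $10,391.54


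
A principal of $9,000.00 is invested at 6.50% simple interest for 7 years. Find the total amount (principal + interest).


Total amount formula: A = P(1 + rt) = P + P·r·t
Interest: I = P × r × t = $9,000.00 × 0.065 × 7 = $4,095.00
A = P + I = $9,000.00 + $4,095.00 = $13,095.00

A = P + I = P(1 + rt) = $13,095.00


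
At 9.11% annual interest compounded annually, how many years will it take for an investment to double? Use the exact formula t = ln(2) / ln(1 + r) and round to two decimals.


Doubling condition: (1 + r)^t = 2
Take ln of both sides: t × ln(1 + r) = ln(2)
t = ln(2) / ln(1 + r)
t = 0.693147 / 0.087186
t = 7.95

t = ln(2) / ln(1 + r) = 7.95 years


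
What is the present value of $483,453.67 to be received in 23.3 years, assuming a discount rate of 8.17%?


Present value formula: PV = FV / (1 + r)^t
PV = $483,453.67 / (1 + 0.0817)^23.3
PV = $483,453.67 / 6.232885
PV = $77,564.99

PV = FV / (1 + r)^t = $77,564.99


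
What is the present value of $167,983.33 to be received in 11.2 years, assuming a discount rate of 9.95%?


Present value formula: PV = FV / (1 + r)^t
PV = $167,983.33 / (1 + 0.0995)^11.2
PV = $167,983.33 / 2.8932544
PV = $58,060.34

PV = FV / (1 + r)^t = $58,060.34


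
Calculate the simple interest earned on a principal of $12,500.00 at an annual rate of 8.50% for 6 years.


Simple interest formula: I = P × r × t
I = $12,500.00 × 0.085 × 6
I = $6,375.00

I = P × r × t = $6,375.00


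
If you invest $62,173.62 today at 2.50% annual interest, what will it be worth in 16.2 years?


Future value formula: FV = PV × (1 + r)^t
FV = $62,173.62 × (1 + 0.025)^16.2
FV = $62,173.62 × 1.491855
FV = $92,754.03

FV = PV × (1 + r)^t = $92,754.03


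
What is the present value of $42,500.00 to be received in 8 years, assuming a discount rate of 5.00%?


Present value formula: PV = FV / (1 + r)^t
PV = $42,500.00 / (1 + 0.05)^8
PV = $42,500.00 / 1.4774554
PV = $28,765.67

PV = FV / (1 + r)^t = $28,765.67


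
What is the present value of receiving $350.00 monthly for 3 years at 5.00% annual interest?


Present value of an ordinary annuity: PV = PMT × (1 − (1 + r)^(−n)) / r
Monthly rate r = 0.05/12 ≈ 0.00416667, n = 36
PV = $350.00 × (1 − (1 + 0.05/12)^(−36)) / (0.05/12)
PV = $350.00 × 33.365701
PV = $11,678.00

PV = PMT × (1-(1+r)^(-n))/r = $11,678.00


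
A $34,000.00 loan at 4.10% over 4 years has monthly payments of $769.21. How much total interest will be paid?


Total paid over the life of the loan = PMT × n.
Total paid = $769.21 × 48 = $36,922.08
Total interest = total paid − principal = $36,922.08 − $34,000.00 = $2,922.08

Total interest = (PMT × n) - PV = $2,922.08


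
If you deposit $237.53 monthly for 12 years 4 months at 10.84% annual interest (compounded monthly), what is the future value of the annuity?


Future value of an ordinary annuity: FV = PMT × ((1 + r)^n − 1) / r
Monthly rate r = 0.1084/12 ≈ 0.00903333, n = 148
FV = $237.53 × ((1 + 0.1084/12)^148 − 1) / (0.1084/12)
FV = $237.53 × 308.254436
FV = $73,219.68

FV = PMT × ((1+r)^n - 1)/r = $73,219.68


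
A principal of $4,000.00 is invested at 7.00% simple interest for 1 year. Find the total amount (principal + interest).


Total amount formula: A = P(1 + rt) = P + P·r·t
Interest: I = P × r × t = $4,000.00 × 0.07 × 1 = $280.00
A = P + I = $4,000.00 + $280.00 = $4,280.00

A = P + I = P(1 + rt) = $4,280.00


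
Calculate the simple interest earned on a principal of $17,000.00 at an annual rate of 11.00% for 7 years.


Simple interest formula: I = P × r × t
I = $17,000.00 × 0.11 × 7
I = $13,090.00

I = P × r × t = $13,090.00


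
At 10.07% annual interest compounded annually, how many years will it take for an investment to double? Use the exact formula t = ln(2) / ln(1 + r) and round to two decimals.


Doubling condition: (1 + r)^t = 2
Take ln of both sides: t × ln(1 + r) = ln(2)
t = ln(2) / ln(1 + r)
t = 0.693147 / 0.095946
t = 7.22

t = ln(2) / ln(1 + r) = 7.22 years


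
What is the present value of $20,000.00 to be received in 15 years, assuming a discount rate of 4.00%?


Present value formula: PV = FV / (1 + r)^t
PV = $20,000.00 / (1 + 0.04)^15
PV = $20,000.00 / 1.800944
PV = $11,105.29

PV = FV / (1 + r)^t = $11,105.29


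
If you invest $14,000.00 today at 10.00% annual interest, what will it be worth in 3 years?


Future value formula: FV = PV × (1 + r)^t
FV = $14,000.00 × (1 + 0.1)^3
FV = $14,000.00 × 1.331000
FV = $18,634.00

FV = PV × (1 + r)^t = $18,634.00


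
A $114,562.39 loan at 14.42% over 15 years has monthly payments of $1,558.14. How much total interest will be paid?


Total paid over the life of the loan = PMT × n.
Total paid = $1,558.14 × 180 = $280,465.20
Total interest = total paid − principal = $280,465.20 − $114,562.39 = $165,902.81

Total interest = (PMT × n) - PV = $165,902.81


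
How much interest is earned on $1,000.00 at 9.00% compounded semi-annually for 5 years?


Compound interest earned = final amount − principal.
A = P(1 + r/n)^(nt) = $1,000.00 × (1 + 0.09/2)^(2 × 5) = $1,552.97
Interest = A − P = $1,552.97 − $1,000.00 = $552.97

Interest = A - P = $552.97


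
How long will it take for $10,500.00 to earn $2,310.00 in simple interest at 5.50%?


Rearrange the simple interest formula for t:
I = P × r × t  ⇒  t = I / (P × r)
t = $2,310.00 / ($10,500.00 × 0.055)
t = 4

t = I/(P×r) = 4 years


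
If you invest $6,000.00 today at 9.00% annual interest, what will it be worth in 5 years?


Future value formula: FV = PV × (1 + r)^t
FV = $6,000.00 × (1 + 0.09)^5
FV = $6,000.00 × 1.538624
FV = $9,231.74

FV = PV × (1 + r)^t = $9,231.74


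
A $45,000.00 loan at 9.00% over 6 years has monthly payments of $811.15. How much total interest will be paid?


Total paid over the life of the loan = PMT × n.
Total paid = $811.15 × 72 = $58,402.80
Total interest = total paid − principal = $58,402.80 − $45,000.00 = $13,402.80

Total interest = (PMT × n) - PV = $13,402.80


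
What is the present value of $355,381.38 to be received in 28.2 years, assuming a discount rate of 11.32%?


Present value formula: PV = FV / (1 + r)^t
PV = $355,381.38 / (1 + 0.1132)^28.2
PV = $355,381.38 / 20.576153
PV = $17,271.52

PV = FV / (1 + r)^t = $17,271.52


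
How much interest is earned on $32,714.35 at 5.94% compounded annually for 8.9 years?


Compound interest earned = final amount − principal.
A = P(1 + r/n)^(nt) = $32,714.35 × (1 + 0.0594/1)^(1 × 8.9) = $54,672.89
Interest = A − P = $54,672.89 − $32,714.35 = $21,958.54

Interest = A - P = $21,958.54


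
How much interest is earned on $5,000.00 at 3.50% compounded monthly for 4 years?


Compound interest earned = final amount − principal.
A = P(1 + r/n)^(nt) = $5,000.00 × (1 + 0.035/12)^(12 × 4) = $5,750.20
Interest = A − P = $5,750.20 − $5,000.00 = $750.20

Interest = A - P = $750.20


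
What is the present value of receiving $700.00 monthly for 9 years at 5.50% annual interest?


Present value of an ordinary annuity: PV = PMT × (1 − (1 + r)^(−n)) / r
Monthly rate r = 0.055/12 ≈ 0.00458333, n = 108
PV = $700.00 × (1 − (1 + 0.055/12)^(−108)) / (0.055/12)
PV = $700.00 × 85.034035
PV = $59,523.82

PV = PMT × (1-(1+r)^(-n))/r = $59,523.82


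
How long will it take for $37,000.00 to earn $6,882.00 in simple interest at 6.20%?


Rearrange the simple interest formula for t:
I = P × r × t  ⇒  t = I / (P × r)
t = $6,882.00 / ($37,000.00 × 0.062)
t = 3

t = I/(P×r) = 3 years


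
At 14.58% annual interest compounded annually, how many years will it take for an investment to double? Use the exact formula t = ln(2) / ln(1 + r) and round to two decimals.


Doubling condition: (1 + r)^t = 2
Take ln of both sides: t × ln(1 + r) = ln(2)
t = ln(2) / ln(1 + r)
t = 0.693147 / 0.136103
t = 5.09

t = ln(2) / ln(1 + r) = 5.09 years


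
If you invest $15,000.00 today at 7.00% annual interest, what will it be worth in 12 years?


Future value formula: FV = PV × (1 + r)^t
FV = $15,000.00 × (1 + 0.07)^12
FV = $15,000.00 × 2.2521916
FV = $33,782.87

FV = PV × (1 + r)^t = $33,782.87


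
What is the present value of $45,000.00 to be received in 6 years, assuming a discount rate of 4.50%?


Present value formula: PV = FV / (1 + r)^t
PV = $45,000.00 / (1 + 0.045)^6
PV = $45,000.00 / 1.302260
PV = $34,555.31

PV = FV / (1 + r)^t = $34,555.31


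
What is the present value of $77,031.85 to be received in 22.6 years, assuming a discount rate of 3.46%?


Present value formula: PV = FV / (1 + r)^t
PV = $77,031.85 / (1 + 0.0346)^22.6
PV = $77,031.85 / 2.1570386
PV = $35,711.86

PV = FV / (1 + r)^t = $35,711.86


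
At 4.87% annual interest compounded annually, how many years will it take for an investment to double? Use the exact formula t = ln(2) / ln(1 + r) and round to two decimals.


Doubling condition: (1 + r)^t = 2
Take ln of both sides: t × ln(1 + r) = ln(2)
t = ln(2) / ln(1 + r)
t = 0.693147 / 0.047551
t = 14.58

t = ln(2) / ln(1 + r) = 14.58 years


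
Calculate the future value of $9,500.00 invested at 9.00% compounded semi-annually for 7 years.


Compound interest formula: A = P(1 + r/n)^(nt)
A = $9,500.00 × (1 + 0.09/2)^(2 × 7)
Growth factor: (1 + 0.09/2)^14 = 1.851945
A = $9,500.00 × 1.851945
A = $17,593.48

A = P(1 + r/n)^(nt) = $17,593.48


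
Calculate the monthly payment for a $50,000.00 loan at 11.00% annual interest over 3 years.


Loan payment formula: PMT = PV × r / (1 − (1 + r)^(−n))
Monthly rate r = 0.11/12 ≈ 0.00916667, n = 36 months
Denominator: 1 − (1 + 0.11/12)^(−36) = 0.2799947
PMT = $50,000.00 × (0.11/12) / 0.2799947
PMT = $1,636.94 per month

PMT = PV × r / (1-(1+r)^(-n)) = $1,636.94/month


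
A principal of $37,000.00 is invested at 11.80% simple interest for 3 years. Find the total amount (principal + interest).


Total amount formula: A = P(1 + rt) = P + P·r·t
Interest: I = P × r × t = $37,000.00 × 0.118 × 3 = $13,098.00
A = P + I = $37,000.00 + $13,098.00 = $50,098.00

A = P + I = P(1 + rt) = $50,098.00


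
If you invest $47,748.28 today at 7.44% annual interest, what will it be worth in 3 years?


Future value formula: FV = PV × (1 + r)^t
FV = $47,748.28 × (1 + 0.0744)^3
FV = $47,748.28 × 1.2402179
FV = $59,218.27

FV = PV × (1 + r)^t = $59,218.27


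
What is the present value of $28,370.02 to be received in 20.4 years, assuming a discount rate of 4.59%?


Present value formula: PV = FV / (1 + r)^t
PV = $28,370.02 / (1 + 0.0459)^20.4
PV = $28,370.02 / 2.498040
PV = $11,356.91

PV = FV / (1 + r)^t = $11,356.91


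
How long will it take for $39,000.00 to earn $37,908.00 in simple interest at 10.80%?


Rearrange the simple interest formula for t:
I = P × r × t  ⇒  t = I / (P × r)
t = $37,908.00 / ($39,000.00 × 0.108)
t = 9

t = I/(P×r) = 9 years


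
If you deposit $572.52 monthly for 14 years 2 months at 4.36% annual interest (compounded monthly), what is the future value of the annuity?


Future value of an ordinary annuity: FV = PMT × ((1 + r)^n − 1) / r
Monthly rate r = 0.0436/12 ≈ 0.00363333, n = 170
FV = $572.52 × ((1 + 0.0436/12)^170 − 1) / (0.0436/12)
FV = $572.52 × 234.638740
FV = $134,335.37

FV = PMT × ((1+r)^n - 1)/r = $134,335.37


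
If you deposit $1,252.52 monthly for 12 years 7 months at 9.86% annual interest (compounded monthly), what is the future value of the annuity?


Future value of an ordinary annuity: FV = PMT × ((1 + r)^n − 1) / r
Monthly rate r = 0.0986/12 ≈ 0.00821667, n = 151
FV = $1,252.52 × ((1 + 0.0986/12)^151 − 1) / (0.0986/12)
FV = $1,252.52 × 297.030956
FV = $372,037.21

FV = PMT × ((1+r)^n - 1)/r = $372,037.21


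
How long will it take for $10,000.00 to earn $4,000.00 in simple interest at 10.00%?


Rearrange the simple interest formula for t:
I = P × r × t  ⇒  t = I / (P × r)
t = $4,000.00 / ($10,000.00 × 0.1)
t = 4

t = I/(P×r) = 4 years


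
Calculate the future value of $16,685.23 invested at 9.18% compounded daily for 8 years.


Compound interest formula: A = P(1 + r/n)^(nt)
A = $16,685.23 × (1 + 0.0918/365)^(365 × 8)
Growth factor: (1 + 0.0918/365)^2920 = 2.0840386
A = $16,685.23 × 2.0840386
A = $34,772.66

A = P(1 + r/n)^(nt) = $34,772.66


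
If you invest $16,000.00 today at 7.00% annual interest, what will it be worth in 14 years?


Future value formula: FV = PV × (1 + r)^t
FV = $16,000.00 × (1 + 0.07)^14
FV = $16,000.00 × 2.5785342
FV = $41,256.55

FV = PV × (1 + r)^t = $41,256.55


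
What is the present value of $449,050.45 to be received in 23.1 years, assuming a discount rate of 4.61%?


Present value formula: PV = FV / (1 + r)^t
PV = $449,050.45 / (1 + 0.0461)^23.1
PV = $449,050.45 / 2.8323112
PV = $158,545.59

PV = FV / (1 + r)^t = $158,545.59


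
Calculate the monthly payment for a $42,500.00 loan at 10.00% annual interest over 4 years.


Loan payment formula: PMT = PV × r / (1 − (1 + r)^(−n))
Monthly rate r = 0.1/12 ≈ 0.00833333, n = 48 months
Denominator: 1 − (1 + 0.1/12)^(−48) = 0.328568
PMT = $42,500.00 × (0.1/12) / 0.328568
PMT = $1,077.91 per month

PMT = PV × r / (1-(1+r)^(-n)) = $1,077.91/month


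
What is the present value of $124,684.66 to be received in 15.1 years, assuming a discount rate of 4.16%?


Present value formula: PV = FV / (1 + r)^t
PV = $124,684.66 / (1 + 0.0416)^15.1
PV = $124,684.66 / 1.850481
PV = $67,379.59

PV = FV / (1 + r)^t = $67,379.59


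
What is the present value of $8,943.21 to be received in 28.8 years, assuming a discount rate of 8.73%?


Present value formula: PV = FV / (1 + r)^t
PV = $8,943.21 / (1 + 0.0873)^28.8
PV = $8,943.21 / 11.139415
PV = $802.84

PV = FV / (1 + r)^t = $802.84


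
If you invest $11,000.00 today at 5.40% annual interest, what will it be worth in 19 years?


Future value formula: FV = PV × (1 + r)^t
FV = $11,000.00 × (1 + 0.054)^19
FV = $11,000.00 × 2.716262
FV = $29,878.88

FV = PV × (1 + r)^t = $29,878.88


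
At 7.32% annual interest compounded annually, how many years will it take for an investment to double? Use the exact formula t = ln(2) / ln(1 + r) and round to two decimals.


Doubling condition: (1 + r)^t = 2
Take ln of both sides: t × ln(1 + r) = ln(2)
t = ln(2) / ln(1 + r)
t = 0.693147 / 0.070645
t = 9.81

t = ln(2) / ln(1 + r) = 9.81 years


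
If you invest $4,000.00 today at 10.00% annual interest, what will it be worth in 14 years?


Future value formula: FV = PV × (1 + r)^t
FV = $4,000.00 × (1 + 0.1)^14
FV = $4,000.00 × 3.797498
FV = $15,189.99

FV = PV × (1 + r)^t = $15,189.99


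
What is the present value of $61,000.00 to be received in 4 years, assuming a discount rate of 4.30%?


Present value formula: PV = FV / (1 + r)^t
PV = $61,000.00 / (1 + 0.043)^4
PV = $61,000.00 / 1.1834154
PV = $51,545.72

PV = FV / (1 + r)^t = $51,545.72


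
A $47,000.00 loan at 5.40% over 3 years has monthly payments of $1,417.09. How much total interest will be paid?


Total paid over the life of the loan = PMT × n.
Total paid = $1,417.09 × 36 = $51,015.24
Total interest = total paid − principal = $51,015.24 − $47,000.00 = $4,015.24

Total interest = (PMT × n) - PV = $4,015.24


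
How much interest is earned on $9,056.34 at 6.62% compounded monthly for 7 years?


Compound interest earned = final amount − principal.
A = P(1 + r/n)^(nt) = $9,056.34 × (1 + 0.0662/12)^(12 × 7) = $14,376.45
Interest = A − P = $14,376.45 − $9,056.34 = $5,320.11

Interest = A - P = $5,320.11


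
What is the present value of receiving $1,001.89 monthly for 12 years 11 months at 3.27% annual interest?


Present value of an ordinary annuity: PV = PMT × (1 − (1 + r)^(−n)) / r
Monthly rate r = 0.0327/12 = 0.002725, n = 155
PV = $1,001.89 × (1 − (1 + 0.0327/12)^(−155)) / (0.0327/12)
PV = $1,001.89 × 126.288134
PV = $126,526.82

PV = PMT × (1-(1+r)^(-n))/r = $126,526.82


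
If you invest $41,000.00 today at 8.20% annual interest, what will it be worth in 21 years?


Future value formula: FV = PV × (1 + r)^t
FV = $41,000.00 × (1 + 0.082)^21
FV = $41,000.00 × 5.233262
FV = $214,563.74

FV = PV × (1 + r)^t = $214,563.74


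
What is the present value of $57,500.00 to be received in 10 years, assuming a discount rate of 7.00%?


Present value formula: PV = FV / (1 + r)^t
PV = $57,500.00 / (1 + 0.07)^10
PV = $57,500.00 / 1.9671514
PV = $29,230.08

PV = FV / (1 + r)^t = $29,230.08


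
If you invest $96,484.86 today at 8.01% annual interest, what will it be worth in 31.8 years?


Future value formula: FV = PV × (1 + r)^t
FV = $96,484.86 × (1 + 0.0801)^31.8
FV = $96,484.86 × 11.5918865
FV = $1,118,441.55

FV = PV × (1 + r)^t = $1,118,441.55


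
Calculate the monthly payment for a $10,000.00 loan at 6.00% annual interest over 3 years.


Loan payment formula: PMT = PV × r / (1 − (1 + r)^(−n))
Monthly rate r = 0.06/12 = 0.005, n = 36 months
Denominator: 1 − (1 + 0.06/12)^(−36) = 0.164355
PMT = $10,000.00 × (0.06/12) / 0.164355
PMT = $304.22 per month

PMT = PV × r / (1-(1+r)^(-n)) = $304.22/month


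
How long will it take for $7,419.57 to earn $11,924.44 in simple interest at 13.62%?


Rearrange the simple interest formula for t:
I = P × r × t  ⇒  t = I / (P × r)
t = $11,924.44 / ($7,419.57 × 0.1362)
t = 11.8

t = I/(P×r) = 11.8 years


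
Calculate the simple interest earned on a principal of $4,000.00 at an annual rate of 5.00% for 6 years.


Simple interest formula: I = P × r × t
I = $4,000.00 × 0.05 × 6
I = $1,200.00

I = P × r × t = $1,200.00


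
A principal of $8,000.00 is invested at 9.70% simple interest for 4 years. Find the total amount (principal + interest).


Total amount formula: A = P(1 + rt) = P + P·r·t
Interest: I = P × r × t = $8,000.00 × 0.097 × 4 = $3,104.00
A = P + I = $8,000.00 + $3,104.00 = $11,104.00

A = P + I = P(1 + rt) = $11,104.00


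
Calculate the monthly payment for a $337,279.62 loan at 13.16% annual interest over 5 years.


Loan payment formula: PMT = PV × r / (1 − (1 + r)^(−n))
Monthly rate r = 0.1316/12 ≈ 0.01096667, n = 60 months
Denominator: 1 − (1 + 0.1316/12)^(−60) = 0.4802556
PMT = $337,279.62 × (0.1316/12) / 0.4802556
PMT = $7,701.80 per month

PMT = PV × r / (1-(1+r)^(-n)) = $7,701.80/month


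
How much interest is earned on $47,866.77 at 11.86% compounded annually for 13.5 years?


Compound interest earned = final amount − principal.
A = P(1 + r/n)^(nt) = $47,866.77 × (1 + 0.1186/1)^(1 × 13.5) = $217,342.23
Interest = A − P = $217,342.23 − $47,866.77 = $169,475.46

Interest = A - P = $169,475.46


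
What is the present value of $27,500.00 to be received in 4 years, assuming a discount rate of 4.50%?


Present value formula: PV = FV / (1 + r)^t
PV = $27,500.00 / (1 + 0.045)^4
PV = $27,500.00 / 1.1925186
PV = $23,060.44

PV = FV / (1 + r)^t = $23,060.44


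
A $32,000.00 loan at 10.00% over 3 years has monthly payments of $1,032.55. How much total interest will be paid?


Total paid over the life of the loan = PMT × n.
Total paid = $1,032.55 × 36 = $37,171.80
Total interest = total paid − principal = $37,171.80 − $32,000.00 = $5,171.80

Total interest = (PMT × n) - PV = $5,171.80


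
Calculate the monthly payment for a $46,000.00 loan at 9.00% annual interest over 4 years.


Loan payment formula: PMT = PV × r / (1 − (1 + r)^(−n))
Monthly rate r = 0.09/12 = 0.0075, n = 48 months
Denominator: 1 − (1 + 0.09/12)^(−48) = 0.301386
PMT = $46,000.00 × (0.09/12) / 0.301386
PMT = $1,144.71 per month

PMT = PV × r / (1-(1+r)^(-n)) = $1,144.71/month


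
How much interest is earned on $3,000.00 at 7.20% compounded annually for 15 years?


Compound interest earned = final amount − principal.
A = P(1 + r/n)^(nt) = $3,000.00 × (1 + 0.072/1)^(1 × 15) = $8,512.22
Interest = A − P = $8,512.22 − $3,000.00 = $5,512.22

Interest = A - P = $5,512.22


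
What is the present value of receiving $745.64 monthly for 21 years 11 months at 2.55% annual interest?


Present value of an ordinary annuity: PV = PMT × (1 − (1 + r)^(−n)) / r
Monthly rate r = 0.0255/12 = 0.002125, n = 263
PV = $745.64 × (1 − (1 + 0.0255/12)^(−263)) / (0.0255/12)
PV = $745.64 × 201.321777
PV = $150,113.57

PV = PMT × (1-(1+r)^(-n))/r = $150,113.57
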